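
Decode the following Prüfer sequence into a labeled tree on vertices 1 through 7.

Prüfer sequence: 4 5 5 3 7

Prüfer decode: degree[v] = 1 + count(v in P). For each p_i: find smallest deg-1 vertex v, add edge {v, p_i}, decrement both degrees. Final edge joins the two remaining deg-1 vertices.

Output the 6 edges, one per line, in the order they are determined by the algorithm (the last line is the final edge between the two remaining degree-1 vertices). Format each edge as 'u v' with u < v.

Answer: 1 4
2 5
4 5
3 5
3 7
6 7

Derivation:
Initial degrees: {1:1, 2:1, 3:2, 4:2, 5:3, 6:1, 7:2}
Step 1: smallest deg-1 vertex = 1, p_1 = 4. Add edge {1,4}. Now deg[1]=0, deg[4]=1.
Step 2: smallest deg-1 vertex = 2, p_2 = 5. Add edge {2,5}. Now deg[2]=0, deg[5]=2.
Step 3: smallest deg-1 vertex = 4, p_3 = 5. Add edge {4,5}. Now deg[4]=0, deg[5]=1.
Step 4: smallest deg-1 vertex = 5, p_4 = 3. Add edge {3,5}. Now deg[5]=0, deg[3]=1.
Step 5: smallest deg-1 vertex = 3, p_5 = 7. Add edge {3,7}. Now deg[3]=0, deg[7]=1.
Final: two remaining deg-1 vertices are 6, 7. Add edge {6,7}.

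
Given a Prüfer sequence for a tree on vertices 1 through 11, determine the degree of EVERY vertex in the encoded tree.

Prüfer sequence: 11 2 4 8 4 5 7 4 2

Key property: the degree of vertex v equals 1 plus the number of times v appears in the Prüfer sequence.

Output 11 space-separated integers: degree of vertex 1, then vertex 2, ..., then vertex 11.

p_1 = 11: count[11] becomes 1
p_2 = 2: count[2] becomes 1
p_3 = 4: count[4] becomes 1
p_4 = 8: count[8] becomes 1
p_5 = 4: count[4] becomes 2
p_6 = 5: count[5] becomes 1
p_7 = 7: count[7] becomes 1
p_8 = 4: count[4] becomes 3
p_9 = 2: count[2] becomes 2
Degrees (1 + count): deg[1]=1+0=1, deg[2]=1+2=3, deg[3]=1+0=1, deg[4]=1+3=4, deg[5]=1+1=2, deg[6]=1+0=1, deg[7]=1+1=2, deg[8]=1+1=2, deg[9]=1+0=1, deg[10]=1+0=1, deg[11]=1+1=2

Answer: 1 3 1 4 2 1 2 2 1 1 2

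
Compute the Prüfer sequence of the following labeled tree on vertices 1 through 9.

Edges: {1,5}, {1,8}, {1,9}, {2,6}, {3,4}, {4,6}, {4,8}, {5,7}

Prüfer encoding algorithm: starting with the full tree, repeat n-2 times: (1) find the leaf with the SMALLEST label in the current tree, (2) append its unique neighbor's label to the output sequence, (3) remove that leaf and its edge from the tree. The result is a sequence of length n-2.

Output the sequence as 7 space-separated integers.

Step 1: leaves = {2,3,7,9}. Remove smallest leaf 2, emit neighbor 6.
Step 2: leaves = {3,6,7,9}. Remove smallest leaf 3, emit neighbor 4.
Step 3: leaves = {6,7,9}. Remove smallest leaf 6, emit neighbor 4.
Step 4: leaves = {4,7,9}. Remove smallest leaf 4, emit neighbor 8.
Step 5: leaves = {7,8,9}. Remove smallest leaf 7, emit neighbor 5.
Step 6: leaves = {5,8,9}. Remove smallest leaf 5, emit neighbor 1.
Step 7: leaves = {8,9}. Remove smallest leaf 8, emit neighbor 1.
Done: 2 vertices remain (1, 9). Sequence = [6 4 4 8 5 1 1]

Answer: 6 4 4 8 5 1 1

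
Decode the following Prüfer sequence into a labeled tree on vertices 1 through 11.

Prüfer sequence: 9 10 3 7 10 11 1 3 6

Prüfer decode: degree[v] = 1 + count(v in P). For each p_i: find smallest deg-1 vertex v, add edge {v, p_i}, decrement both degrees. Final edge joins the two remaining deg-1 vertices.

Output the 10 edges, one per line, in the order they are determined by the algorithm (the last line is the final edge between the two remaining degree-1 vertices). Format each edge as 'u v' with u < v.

Initial degrees: {1:2, 2:1, 3:3, 4:1, 5:1, 6:2, 7:2, 8:1, 9:2, 10:3, 11:2}
Step 1: smallest deg-1 vertex = 2, p_1 = 9. Add edge {2,9}. Now deg[2]=0, deg[9]=1.
Step 2: smallest deg-1 vertex = 4, p_2 = 10. Add edge {4,10}. Now deg[4]=0, deg[10]=2.
Step 3: smallest deg-1 vertex = 5, p_3 = 3. Add edge {3,5}. Now deg[5]=0, deg[3]=2.
Step 4: smallest deg-1 vertex = 8, p_4 = 7. Add edge {7,8}. Now deg[8]=0, deg[7]=1.
Step 5: smallest deg-1 vertex = 7, p_5 = 10. Add edge {7,10}. Now deg[7]=0, deg[10]=1.
Step 6: smallest deg-1 vertex = 9, p_6 = 11. Add edge {9,11}. Now deg[9]=0, deg[11]=1.
Step 7: smallest deg-1 vertex = 10, p_7 = 1. Add edge {1,10}. Now deg[10]=0, deg[1]=1.
Step 8: smallest deg-1 vertex = 1, p_8 = 3. Add edge {1,3}. Now deg[1]=0, deg[3]=1.
Step 9: smallest deg-1 vertex = 3, p_9 = 6. Add edge {3,6}. Now deg[3]=0, deg[6]=1.
Final: two remaining deg-1 vertices are 6, 11. Add edge {6,11}.

Answer: 2 9
4 10
3 5
7 8
7 10
9 11
1 10
1 3
3 6
6 11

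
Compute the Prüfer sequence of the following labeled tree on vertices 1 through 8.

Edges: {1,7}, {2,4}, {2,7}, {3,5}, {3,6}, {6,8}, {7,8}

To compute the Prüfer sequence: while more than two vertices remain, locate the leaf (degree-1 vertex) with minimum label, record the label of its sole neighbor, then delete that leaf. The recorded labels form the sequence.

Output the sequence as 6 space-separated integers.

Step 1: leaves = {1,4,5}. Remove smallest leaf 1, emit neighbor 7.
Step 2: leaves = {4,5}. Remove smallest leaf 4, emit neighbor 2.
Step 3: leaves = {2,5}. Remove smallest leaf 2, emit neighbor 7.
Step 4: leaves = {5,7}. Remove smallest leaf 5, emit neighbor 3.
Step 5: leaves = {3,7}. Remove smallest leaf 3, emit neighbor 6.
Step 6: leaves = {6,7}. Remove smallest leaf 6, emit neighbor 8.
Done: 2 vertices remain (7, 8). Sequence = [7 2 7 3 6 8]

Answer: 7 2 7 3 6 8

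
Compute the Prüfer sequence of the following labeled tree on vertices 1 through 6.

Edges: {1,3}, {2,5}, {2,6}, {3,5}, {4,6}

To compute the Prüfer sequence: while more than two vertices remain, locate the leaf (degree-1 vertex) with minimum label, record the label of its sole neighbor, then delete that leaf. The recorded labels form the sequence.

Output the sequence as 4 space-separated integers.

Answer: 3 5 6 2

Derivation:
Step 1: leaves = {1,4}. Remove smallest leaf 1, emit neighbor 3.
Step 2: leaves = {3,4}. Remove smallest leaf 3, emit neighbor 5.
Step 3: leaves = {4,5}. Remove smallest leaf 4, emit neighbor 6.
Step 4: leaves = {5,6}. Remove smallest leaf 5, emit neighbor 2.
Done: 2 vertices remain (2, 6). Sequence = [3 5 6 2]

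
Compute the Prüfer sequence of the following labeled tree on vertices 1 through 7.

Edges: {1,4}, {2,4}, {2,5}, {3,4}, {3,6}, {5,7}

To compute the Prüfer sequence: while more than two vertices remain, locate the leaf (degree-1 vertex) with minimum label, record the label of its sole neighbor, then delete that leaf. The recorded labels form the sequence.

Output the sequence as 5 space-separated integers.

Answer: 4 3 4 2 5

Derivation:
Step 1: leaves = {1,6,7}. Remove smallest leaf 1, emit neighbor 4.
Step 2: leaves = {6,7}. Remove smallest leaf 6, emit neighbor 3.
Step 3: leaves = {3,7}. Remove smallest leaf 3, emit neighbor 4.
Step 4: leaves = {4,7}. Remove smallest leaf 4, emit neighbor 2.
Step 5: leaves = {2,7}. Remove smallest leaf 2, emit neighbor 5.
Done: 2 vertices remain (5, 7). Sequence = [4 3 4 2 5]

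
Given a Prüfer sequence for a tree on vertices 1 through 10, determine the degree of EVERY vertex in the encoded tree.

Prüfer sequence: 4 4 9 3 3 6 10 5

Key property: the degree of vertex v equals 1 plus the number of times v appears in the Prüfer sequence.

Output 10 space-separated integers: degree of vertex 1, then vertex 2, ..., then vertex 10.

Answer: 1 1 3 3 2 2 1 1 2 2

Derivation:
p_1 = 4: count[4] becomes 1
p_2 = 4: count[4] becomes 2
p_3 = 9: count[9] becomes 1
p_4 = 3: count[3] becomes 1
p_5 = 3: count[3] becomes 2
p_6 = 6: count[6] becomes 1
p_7 = 10: count[10] becomes 1
p_8 = 5: count[5] becomes 1
Degrees (1 + count): deg[1]=1+0=1, deg[2]=1+0=1, deg[3]=1+2=3, deg[4]=1+2=3, deg[5]=1+1=2, deg[6]=1+1=2, deg[7]=1+0=1, deg[8]=1+0=1, deg[9]=1+1=2, deg[10]=1+1=2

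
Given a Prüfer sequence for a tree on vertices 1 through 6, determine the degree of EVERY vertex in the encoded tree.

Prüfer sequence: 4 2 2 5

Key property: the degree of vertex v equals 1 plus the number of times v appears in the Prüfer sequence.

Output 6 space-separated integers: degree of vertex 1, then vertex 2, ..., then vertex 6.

p_1 = 4: count[4] becomes 1
p_2 = 2: count[2] becomes 1
p_3 = 2: count[2] becomes 2
p_4 = 5: count[5] becomes 1
Degrees (1 + count): deg[1]=1+0=1, deg[2]=1+2=3, deg[3]=1+0=1, deg[4]=1+1=2, deg[5]=1+1=2, deg[6]=1+0=1

Answer: 1 3 1 2 2 1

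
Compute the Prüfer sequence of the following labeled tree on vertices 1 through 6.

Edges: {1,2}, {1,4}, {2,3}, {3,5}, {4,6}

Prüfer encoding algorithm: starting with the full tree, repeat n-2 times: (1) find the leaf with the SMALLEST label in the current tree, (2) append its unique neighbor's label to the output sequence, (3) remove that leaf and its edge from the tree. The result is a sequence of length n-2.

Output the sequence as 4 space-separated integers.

Step 1: leaves = {5,6}. Remove smallest leaf 5, emit neighbor 3.
Step 2: leaves = {3,6}. Remove smallest leaf 3, emit neighbor 2.
Step 3: leaves = {2,6}. Remove smallest leaf 2, emit neighbor 1.
Step 4: leaves = {1,6}. Remove smallest leaf 1, emit neighbor 4.
Done: 2 vertices remain (4, 6). Sequence = [3 2 1 4]

Answer: 3 2 1 4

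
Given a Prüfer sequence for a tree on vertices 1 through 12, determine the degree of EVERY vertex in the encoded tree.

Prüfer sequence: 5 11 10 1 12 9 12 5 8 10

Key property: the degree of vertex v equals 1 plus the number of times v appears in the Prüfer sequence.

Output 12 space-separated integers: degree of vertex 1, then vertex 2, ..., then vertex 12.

p_1 = 5: count[5] becomes 1
p_2 = 11: count[11] becomes 1
p_3 = 10: count[10] becomes 1
p_4 = 1: count[1] becomes 1
p_5 = 12: count[12] becomes 1
p_6 = 9: count[9] becomes 1
p_7 = 12: count[12] becomes 2
p_8 = 5: count[5] becomes 2
p_9 = 8: count[8] becomes 1
p_10 = 10: count[10] becomes 2
Degrees (1 + count): deg[1]=1+1=2, deg[2]=1+0=1, deg[3]=1+0=1, deg[4]=1+0=1, deg[5]=1+2=3, deg[6]=1+0=1, deg[7]=1+0=1, deg[8]=1+1=2, deg[9]=1+1=2, deg[10]=1+2=3, deg[11]=1+1=2, deg[12]=1+2=3

Answer: 2 1 1 1 3 1 1 2 2 3 2 3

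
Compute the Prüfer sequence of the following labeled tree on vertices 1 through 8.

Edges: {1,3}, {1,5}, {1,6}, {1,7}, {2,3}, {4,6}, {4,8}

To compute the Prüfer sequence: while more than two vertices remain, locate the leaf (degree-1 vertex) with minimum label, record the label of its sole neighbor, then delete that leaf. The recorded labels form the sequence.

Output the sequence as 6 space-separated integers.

Answer: 3 1 1 1 6 4

Derivation:
Step 1: leaves = {2,5,7,8}. Remove smallest leaf 2, emit neighbor 3.
Step 2: leaves = {3,5,7,8}. Remove smallest leaf 3, emit neighbor 1.
Step 3: leaves = {5,7,8}. Remove smallest leaf 5, emit neighbor 1.
Step 4: leaves = {7,8}. Remove smallest leaf 7, emit neighbor 1.
Step 5: leaves = {1,8}. Remove smallest leaf 1, emit neighbor 6.
Step 6: leaves = {6,8}. Remove smallest leaf 6, emit neighbor 4.
Done: 2 vertices remain (4, 8). Sequence = [3 1 1 1 6 4]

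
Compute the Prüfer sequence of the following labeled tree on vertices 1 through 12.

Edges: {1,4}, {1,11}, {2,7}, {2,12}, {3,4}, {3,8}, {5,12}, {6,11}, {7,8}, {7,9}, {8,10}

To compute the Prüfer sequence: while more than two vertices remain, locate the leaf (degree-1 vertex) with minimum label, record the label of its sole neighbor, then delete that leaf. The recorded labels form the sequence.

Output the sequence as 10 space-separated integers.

Step 1: leaves = {5,6,9,10}. Remove smallest leaf 5, emit neighbor 12.
Step 2: leaves = {6,9,10,12}. Remove smallest leaf 6, emit neighbor 11.
Step 3: leaves = {9,10,11,12}. Remove smallest leaf 9, emit neighbor 7.
Step 4: leaves = {10,11,12}. Remove smallest leaf 10, emit neighbor 8.
Step 5: leaves = {11,12}. Remove smallest leaf 11, emit neighbor 1.
Step 6: leaves = {1,12}. Remove smallest leaf 1, emit neighbor 4.
Step 7: leaves = {4,12}. Remove smallest leaf 4, emit neighbor 3.
Step 8: leaves = {3,12}. Remove smallest leaf 3, emit neighbor 8.
Step 9: leaves = {8,12}. Remove smallest leaf 8, emit neighbor 7.
Step 10: leaves = {7,12}. Remove smallest leaf 7, emit neighbor 2.
Done: 2 vertices remain (2, 12). Sequence = [12 11 7 8 1 4 3 8 7 2]

Answer: 12 11 7 8 1 4 3 8 7 2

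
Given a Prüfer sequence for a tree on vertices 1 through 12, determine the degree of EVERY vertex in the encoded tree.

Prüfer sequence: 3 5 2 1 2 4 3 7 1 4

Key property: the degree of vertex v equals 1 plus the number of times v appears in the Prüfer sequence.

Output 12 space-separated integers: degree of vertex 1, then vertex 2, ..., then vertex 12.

Answer: 3 3 3 3 2 1 2 1 1 1 1 1

Derivation:
p_1 = 3: count[3] becomes 1
p_2 = 5: count[5] becomes 1
p_3 = 2: count[2] becomes 1
p_4 = 1: count[1] becomes 1
p_5 = 2: count[2] becomes 2
p_6 = 4: count[4] becomes 1
p_7 = 3: count[3] becomes 2
p_8 = 7: count[7] becomes 1
p_9 = 1: count[1] becomes 2
p_10 = 4: count[4] becomes 2
Degrees (1 + count): deg[1]=1+2=3, deg[2]=1+2=3, deg[3]=1+2=3, deg[4]=1+2=3, deg[5]=1+1=2, deg[6]=1+0=1, deg[7]=1+1=2, deg[8]=1+0=1, deg[9]=1+0=1, deg[10]=1+0=1, deg[11]=1+0=1, deg[12]=1+0=1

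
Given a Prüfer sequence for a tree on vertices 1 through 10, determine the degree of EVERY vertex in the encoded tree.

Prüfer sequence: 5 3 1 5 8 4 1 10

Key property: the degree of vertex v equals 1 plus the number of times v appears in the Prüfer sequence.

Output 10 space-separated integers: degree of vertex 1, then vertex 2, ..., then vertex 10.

p_1 = 5: count[5] becomes 1
p_2 = 3: count[3] becomes 1
p_3 = 1: count[1] becomes 1
p_4 = 5: count[5] becomes 2
p_5 = 8: count[8] becomes 1
p_6 = 4: count[4] becomes 1
p_7 = 1: count[1] becomes 2
p_8 = 10: count[10] becomes 1
Degrees (1 + count): deg[1]=1+2=3, deg[2]=1+0=1, deg[3]=1+1=2, deg[4]=1+1=2, deg[5]=1+2=3, deg[6]=1+0=1, deg[7]=1+0=1, deg[8]=1+1=2, deg[9]=1+0=1, deg[10]=1+1=2

Answer: 3 1 2 2 3 1 1 2 1 2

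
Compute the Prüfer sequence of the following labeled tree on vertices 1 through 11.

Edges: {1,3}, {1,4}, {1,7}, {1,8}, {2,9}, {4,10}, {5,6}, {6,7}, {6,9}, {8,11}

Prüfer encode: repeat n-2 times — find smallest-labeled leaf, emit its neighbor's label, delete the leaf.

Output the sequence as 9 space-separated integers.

Step 1: leaves = {2,3,5,10,11}. Remove smallest leaf 2, emit neighbor 9.
Step 2: leaves = {3,5,9,10,11}. Remove smallest leaf 3, emit neighbor 1.
Step 3: leaves = {5,9,10,11}. Remove smallest leaf 5, emit neighbor 6.
Step 4: leaves = {9,10,11}. Remove smallest leaf 9, emit neighbor 6.
Step 5: leaves = {6,10,11}. Remove smallest leaf 6, emit neighbor 7.
Step 6: leaves = {7,10,11}. Remove smallest leaf 7, emit neighbor 1.
Step 7: leaves = {10,11}. Remove smallest leaf 10, emit neighbor 4.
Step 8: leaves = {4,11}. Remove smallest leaf 4, emit neighbor 1.
Step 9: leaves = {1,11}. Remove smallest leaf 1, emit neighbor 8.
Done: 2 vertices remain (8, 11). Sequence = [9 1 6 6 7 1 4 1 8]

Answer: 9 1 6 6 7 1 4 1 8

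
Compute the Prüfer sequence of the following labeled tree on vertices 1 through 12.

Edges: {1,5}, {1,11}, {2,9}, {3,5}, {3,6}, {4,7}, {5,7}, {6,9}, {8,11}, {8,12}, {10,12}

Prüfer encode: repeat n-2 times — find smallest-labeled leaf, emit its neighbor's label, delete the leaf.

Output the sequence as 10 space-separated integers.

Answer: 9 7 5 6 3 5 1 11 12 8

Derivation:
Step 1: leaves = {2,4,10}. Remove smallest leaf 2, emit neighbor 9.
Step 2: leaves = {4,9,10}. Remove smallest leaf 4, emit neighbor 7.
Step 3: leaves = {7,9,10}. Remove smallest leaf 7, emit neighbor 5.
Step 4: leaves = {9,10}. Remove smallest leaf 9, emit neighbor 6.
Step 5: leaves = {6,10}. Remove smallest leaf 6, emit neighbor 3.
Step 6: leaves = {3,10}. Remove smallest leaf 3, emit neighbor 5.
Step 7: leaves = {5,10}. Remove smallest leaf 5, emit neighbor 1.
Step 8: leaves = {1,10}. Remove smallest leaf 1, emit neighbor 11.
Step 9: leaves = {10,11}. Remove smallest leaf 10, emit neighbor 12.
Step 10: leaves = {11,12}. Remove smallest leaf 11, emit neighbor 8.
Done: 2 vertices remain (8, 12). Sequence = [9 7 5 6 3 5 1 11 12 8]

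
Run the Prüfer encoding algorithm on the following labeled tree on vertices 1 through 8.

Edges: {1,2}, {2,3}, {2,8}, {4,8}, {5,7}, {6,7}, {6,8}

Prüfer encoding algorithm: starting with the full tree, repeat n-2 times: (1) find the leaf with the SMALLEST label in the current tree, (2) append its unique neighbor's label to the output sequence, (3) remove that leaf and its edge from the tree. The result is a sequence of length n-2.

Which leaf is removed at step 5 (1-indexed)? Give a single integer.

Step 1: current leaves = {1,3,4,5}. Remove leaf 1 (neighbor: 2).
Step 2: current leaves = {3,4,5}. Remove leaf 3 (neighbor: 2).
Step 3: current leaves = {2,4,5}. Remove leaf 2 (neighbor: 8).
Step 4: current leaves = {4,5}. Remove leaf 4 (neighbor: 8).
Step 5: current leaves = {5,8}. Remove leaf 5 (neighbor: 7).

Answer: 5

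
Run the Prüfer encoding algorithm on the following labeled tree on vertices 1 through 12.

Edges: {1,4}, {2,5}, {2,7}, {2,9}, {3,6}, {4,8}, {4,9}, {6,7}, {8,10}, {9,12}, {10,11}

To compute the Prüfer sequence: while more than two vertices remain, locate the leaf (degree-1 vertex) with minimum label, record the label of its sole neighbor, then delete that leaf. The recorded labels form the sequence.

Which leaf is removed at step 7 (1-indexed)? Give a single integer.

Answer: 11

Derivation:
Step 1: current leaves = {1,3,5,11,12}. Remove leaf 1 (neighbor: 4).
Step 2: current leaves = {3,5,11,12}. Remove leaf 3 (neighbor: 6).
Step 3: current leaves = {5,6,11,12}. Remove leaf 5 (neighbor: 2).
Step 4: current leaves = {6,11,12}. Remove leaf 6 (neighbor: 7).
Step 5: current leaves = {7,11,12}. Remove leaf 7 (neighbor: 2).
Step 6: current leaves = {2,11,12}. Remove leaf 2 (neighbor: 9).
Step 7: current leaves = {11,12}. Remove leaf 11 (neighbor: 10).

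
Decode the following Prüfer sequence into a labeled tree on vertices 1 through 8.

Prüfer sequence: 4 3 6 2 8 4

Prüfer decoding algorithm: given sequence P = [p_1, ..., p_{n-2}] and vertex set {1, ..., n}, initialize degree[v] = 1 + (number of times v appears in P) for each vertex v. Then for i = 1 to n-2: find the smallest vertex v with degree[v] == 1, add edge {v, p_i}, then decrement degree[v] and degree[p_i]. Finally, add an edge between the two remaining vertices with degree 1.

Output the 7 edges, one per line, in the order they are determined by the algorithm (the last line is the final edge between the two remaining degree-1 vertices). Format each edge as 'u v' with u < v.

Answer: 1 4
3 5
3 6
2 6
2 8
4 7
4 8

Derivation:
Initial degrees: {1:1, 2:2, 3:2, 4:3, 5:1, 6:2, 7:1, 8:2}
Step 1: smallest deg-1 vertex = 1, p_1 = 4. Add edge {1,4}. Now deg[1]=0, deg[4]=2.
Step 2: smallest deg-1 vertex = 5, p_2 = 3. Add edge {3,5}. Now deg[5]=0, deg[3]=1.
Step 3: smallest deg-1 vertex = 3, p_3 = 6. Add edge {3,6}. Now deg[3]=0, deg[6]=1.
Step 4: smallest deg-1 vertex = 6, p_4 = 2. Add edge {2,6}. Now deg[6]=0, deg[2]=1.
Step 5: smallest deg-1 vertex = 2, p_5 = 8. Add edge {2,8}. Now deg[2]=0, deg[8]=1.
Step 6: smallest deg-1 vertex = 7, p_6 = 4. Add edge {4,7}. Now deg[7]=0, deg[4]=1.
Final: two remaining deg-1 vertices are 4, 8. Add edge {4,8}.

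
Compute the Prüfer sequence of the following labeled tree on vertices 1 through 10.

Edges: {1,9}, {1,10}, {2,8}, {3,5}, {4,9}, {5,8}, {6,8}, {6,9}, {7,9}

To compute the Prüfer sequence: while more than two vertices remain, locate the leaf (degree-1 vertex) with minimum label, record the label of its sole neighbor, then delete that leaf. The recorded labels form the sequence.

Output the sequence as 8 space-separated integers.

Step 1: leaves = {2,3,4,7,10}. Remove smallest leaf 2, emit neighbor 8.
Step 2: leaves = {3,4,7,10}. Remove smallest leaf 3, emit neighbor 5.
Step 3: leaves = {4,5,7,10}. Remove smallest leaf 4, emit neighbor 9.
Step 4: leaves = {5,7,10}. Remove smallest leaf 5, emit neighbor 8.
Step 5: leaves = {7,8,10}. Remove smallest leaf 7, emit neighbor 9.
Step 6: leaves = {8,10}. Remove smallest leaf 8, emit neighbor 6.
Step 7: leaves = {6,10}. Remove smallest leaf 6, emit neighbor 9.
Step 8: leaves = {9,10}. Remove smallest leaf 9, emit neighbor 1.
Done: 2 vertices remain (1, 10). Sequence = [8 5 9 8 9 6 9 1]

Answer: 8 5 9 8 9 6 9 1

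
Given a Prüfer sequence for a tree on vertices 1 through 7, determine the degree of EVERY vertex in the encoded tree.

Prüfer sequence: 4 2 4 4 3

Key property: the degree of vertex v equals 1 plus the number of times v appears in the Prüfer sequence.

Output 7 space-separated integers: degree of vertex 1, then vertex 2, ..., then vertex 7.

Answer: 1 2 2 4 1 1 1

Derivation:
p_1 = 4: count[4] becomes 1
p_2 = 2: count[2] becomes 1
p_3 = 4: count[4] becomes 2
p_4 = 4: count[4] becomes 3
p_5 = 3: count[3] becomes 1
Degrees (1 + count): deg[1]=1+0=1, deg[2]=1+1=2, deg[3]=1+1=2, deg[4]=1+3=4, deg[5]=1+0=1, deg[6]=1+0=1, deg[7]=1+0=1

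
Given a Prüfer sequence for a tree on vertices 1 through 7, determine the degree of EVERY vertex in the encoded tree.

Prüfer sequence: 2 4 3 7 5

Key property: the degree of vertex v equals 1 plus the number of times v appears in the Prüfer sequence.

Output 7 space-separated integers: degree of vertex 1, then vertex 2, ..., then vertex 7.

p_1 = 2: count[2] becomes 1
p_2 = 4: count[4] becomes 1
p_3 = 3: count[3] becomes 1
p_4 = 7: count[7] becomes 1
p_5 = 5: count[5] becomes 1
Degrees (1 + count): deg[1]=1+0=1, deg[2]=1+1=2, deg[3]=1+1=2, deg[4]=1+1=2, deg[5]=1+1=2, deg[6]=1+0=1, deg[7]=1+1=2

Answer: 1 2 2 2 2 1 2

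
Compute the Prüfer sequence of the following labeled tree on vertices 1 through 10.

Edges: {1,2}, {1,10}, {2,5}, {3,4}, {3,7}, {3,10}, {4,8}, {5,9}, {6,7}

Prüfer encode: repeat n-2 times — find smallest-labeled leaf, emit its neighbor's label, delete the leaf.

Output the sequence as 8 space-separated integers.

Answer: 7 3 4 3 10 5 2 1

Derivation:
Step 1: leaves = {6,8,9}. Remove smallest leaf 6, emit neighbor 7.
Step 2: leaves = {7,8,9}. Remove smallest leaf 7, emit neighbor 3.
Step 3: leaves = {8,9}. Remove smallest leaf 8, emit neighbor 4.
Step 4: leaves = {4,9}. Remove smallest leaf 4, emit neighbor 3.
Step 5: leaves = {3,9}. Remove smallest leaf 3, emit neighbor 10.
Step 6: leaves = {9,10}. Remove smallest leaf 9, emit neighbor 5.
Step 7: leaves = {5,10}. Remove smallest leaf 5, emit neighbor 2.
Step 8: leaves = {2,10}. Remove smallest leaf 2, emit neighbor 1.
Done: 2 vertices remain (1, 10). Sequence = [7 3 4 3 10 5 2 1]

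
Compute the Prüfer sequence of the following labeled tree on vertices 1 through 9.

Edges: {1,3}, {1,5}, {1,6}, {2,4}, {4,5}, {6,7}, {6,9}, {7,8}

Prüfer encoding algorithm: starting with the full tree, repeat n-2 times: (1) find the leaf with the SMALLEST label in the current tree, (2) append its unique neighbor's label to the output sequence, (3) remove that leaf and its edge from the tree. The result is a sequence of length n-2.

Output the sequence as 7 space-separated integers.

Answer: 4 1 5 1 6 7 6

Derivation:
Step 1: leaves = {2,3,8,9}. Remove smallest leaf 2, emit neighbor 4.
Step 2: leaves = {3,4,8,9}. Remove smallest leaf 3, emit neighbor 1.
Step 3: leaves = {4,8,9}. Remove smallest leaf 4, emit neighbor 5.
Step 4: leaves = {5,8,9}. Remove smallest leaf 5, emit neighbor 1.
Step 5: leaves = {1,8,9}. Remove smallest leaf 1, emit neighbor 6.
Step 6: leaves = {8,9}. Remove smallest leaf 8, emit neighbor 7.
Step 7: leaves = {7,9}. Remove smallest leaf 7, emit neighbor 6.
Done: 2 vertices remain (6, 9). Sequence = [4 1 5 1 6 7 6]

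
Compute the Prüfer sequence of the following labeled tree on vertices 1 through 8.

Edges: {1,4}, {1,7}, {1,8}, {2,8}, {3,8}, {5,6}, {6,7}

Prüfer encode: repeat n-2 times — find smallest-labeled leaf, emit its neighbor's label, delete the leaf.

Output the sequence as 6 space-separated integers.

Step 1: leaves = {2,3,4,5}. Remove smallest leaf 2, emit neighbor 8.
Step 2: leaves = {3,4,5}. Remove smallest leaf 3, emit neighbor 8.
Step 3: leaves = {4,5,8}. Remove smallest leaf 4, emit neighbor 1.
Step 4: leaves = {5,8}. Remove smallest leaf 5, emit neighbor 6.
Step 5: leaves = {6,8}. Remove smallest leaf 6, emit neighbor 7.
Step 6: leaves = {7,8}. Remove smallest leaf 7, emit neighbor 1.
Done: 2 vertices remain (1, 8). Sequence = [8 8 1 6 7 1]

Answer: 8 8 1 6 7 1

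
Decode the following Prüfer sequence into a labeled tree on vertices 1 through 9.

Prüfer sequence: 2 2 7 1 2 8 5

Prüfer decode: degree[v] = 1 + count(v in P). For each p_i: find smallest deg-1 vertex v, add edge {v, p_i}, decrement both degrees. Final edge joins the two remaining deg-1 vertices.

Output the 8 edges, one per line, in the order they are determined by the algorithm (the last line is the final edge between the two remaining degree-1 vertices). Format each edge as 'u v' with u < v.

Initial degrees: {1:2, 2:4, 3:1, 4:1, 5:2, 6:1, 7:2, 8:2, 9:1}
Step 1: smallest deg-1 vertex = 3, p_1 = 2. Add edge {2,3}. Now deg[3]=0, deg[2]=3.
Step 2: smallest deg-1 vertex = 4, p_2 = 2. Add edge {2,4}. Now deg[4]=0, deg[2]=2.
Step 3: smallest deg-1 vertex = 6, p_3 = 7. Add edge {6,7}. Now deg[6]=0, deg[7]=1.
Step 4: smallest deg-1 vertex = 7, p_4 = 1. Add edge {1,7}. Now deg[7]=0, deg[1]=1.
Step 5: smallest deg-1 vertex = 1, p_5 = 2. Add edge {1,2}. Now deg[1]=0, deg[2]=1.
Step 6: smallest deg-1 vertex = 2, p_6 = 8. Add edge {2,8}. Now deg[2]=0, deg[8]=1.
Step 7: smallest deg-1 vertex = 8, p_7 = 5. Add edge {5,8}. Now deg[8]=0, deg[5]=1.
Final: two remaining deg-1 vertices are 5, 9. Add edge {5,9}.

Answer: 2 3
2 4
6 7
1 7
1 2
2 8
5 8
5 9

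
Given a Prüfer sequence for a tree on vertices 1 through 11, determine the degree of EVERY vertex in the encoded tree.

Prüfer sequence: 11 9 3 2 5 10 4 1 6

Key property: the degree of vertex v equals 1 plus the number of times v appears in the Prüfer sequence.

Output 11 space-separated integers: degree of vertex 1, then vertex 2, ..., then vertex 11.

p_1 = 11: count[11] becomes 1
p_2 = 9: count[9] becomes 1
p_3 = 3: count[3] becomes 1
p_4 = 2: count[2] becomes 1
p_5 = 5: count[5] becomes 1
p_6 = 10: count[10] becomes 1
p_7 = 4: count[4] becomes 1
p_8 = 1: count[1] becomes 1
p_9 = 6: count[6] becomes 1
Degrees (1 + count): deg[1]=1+1=2, deg[2]=1+1=2, deg[3]=1+1=2, deg[4]=1+1=2, deg[5]=1+1=2, deg[6]=1+1=2, deg[7]=1+0=1, deg[8]=1+0=1, deg[9]=1+1=2, deg[10]=1+1=2, deg[11]=1+1=2

Answer: 2 2 2 2 2 2 1 1 2 2 2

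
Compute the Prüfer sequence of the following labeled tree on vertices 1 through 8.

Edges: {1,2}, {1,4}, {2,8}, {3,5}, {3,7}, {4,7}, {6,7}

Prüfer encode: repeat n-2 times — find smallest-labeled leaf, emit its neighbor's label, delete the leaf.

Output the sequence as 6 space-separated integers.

Step 1: leaves = {5,6,8}. Remove smallest leaf 5, emit neighbor 3.
Step 2: leaves = {3,6,8}. Remove smallest leaf 3, emit neighbor 7.
Step 3: leaves = {6,8}. Remove smallest leaf 6, emit neighbor 7.
Step 4: leaves = {7,8}. Remove smallest leaf 7, emit neighbor 4.
Step 5: leaves = {4,8}. Remove smallest leaf 4, emit neighbor 1.
Step 6: leaves = {1,8}. Remove smallest leaf 1, emit neighbor 2.
Done: 2 vertices remain (2, 8). Sequence = [3 7 7 4 1 2]

Answer: 3 7 7 4 1 2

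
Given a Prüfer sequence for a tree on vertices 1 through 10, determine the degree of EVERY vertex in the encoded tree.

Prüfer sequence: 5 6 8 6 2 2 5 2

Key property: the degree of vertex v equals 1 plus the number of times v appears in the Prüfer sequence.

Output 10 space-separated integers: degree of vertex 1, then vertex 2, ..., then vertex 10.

Answer: 1 4 1 1 3 3 1 2 1 1

Derivation:
p_1 = 5: count[5] becomes 1
p_2 = 6: count[6] becomes 1
p_3 = 8: count[8] becomes 1
p_4 = 6: count[6] becomes 2
p_5 = 2: count[2] becomes 1
p_6 = 2: count[2] becomes 2
p_7 = 5: count[5] becomes 2
p_8 = 2: count[2] becomes 3
Degrees (1 + count): deg[1]=1+0=1, deg[2]=1+3=4, deg[3]=1+0=1, deg[4]=1+0=1, deg[5]=1+2=3, deg[6]=1+2=3, deg[7]=1+0=1, deg[8]=1+1=2, deg[9]=1+0=1, deg[10]=1+0=1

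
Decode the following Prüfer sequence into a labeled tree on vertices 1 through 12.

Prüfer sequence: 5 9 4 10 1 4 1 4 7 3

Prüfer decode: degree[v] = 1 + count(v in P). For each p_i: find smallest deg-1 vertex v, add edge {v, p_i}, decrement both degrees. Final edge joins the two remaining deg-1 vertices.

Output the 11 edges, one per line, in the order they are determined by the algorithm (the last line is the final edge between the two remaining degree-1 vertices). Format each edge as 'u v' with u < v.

Initial degrees: {1:3, 2:1, 3:2, 4:4, 5:2, 6:1, 7:2, 8:1, 9:2, 10:2, 11:1, 12:1}
Step 1: smallest deg-1 vertex = 2, p_1 = 5. Add edge {2,5}. Now deg[2]=0, deg[5]=1.
Step 2: smallest deg-1 vertex = 5, p_2 = 9. Add edge {5,9}. Now deg[5]=0, deg[9]=1.
Step 3: smallest deg-1 vertex = 6, p_3 = 4. Add edge {4,6}. Now deg[6]=0, deg[4]=3.
Step 4: smallest deg-1 vertex = 8, p_4 = 10. Add edge {8,10}. Now deg[8]=0, deg[10]=1.
Step 5: smallest deg-1 vertex = 9, p_5 = 1. Add edge {1,9}. Now deg[9]=0, deg[1]=2.
Step 6: smallest deg-1 vertex = 10, p_6 = 4. Add edge {4,10}. Now deg[10]=0, deg[4]=2.
Step 7: smallest deg-1 vertex = 11, p_7 = 1. Add edge {1,11}. Now deg[11]=0, deg[1]=1.
Step 8: smallest deg-1 vertex = 1, p_8 = 4. Add edge {1,4}. Now deg[1]=0, deg[4]=1.
Step 9: smallest deg-1 vertex = 4, p_9 = 7. Add edge {4,7}. Now deg[4]=0, deg[7]=1.
Step 10: smallest deg-1 vertex = 7, p_10 = 3. Add edge {3,7}. Now deg[7]=0, deg[3]=1.
Final: two remaining deg-1 vertices are 3, 12. Add edge {3,12}.

Answer: 2 5
5 9
4 6
8 10
1 9
4 10
1 11
1 4
4 7
3 7
3 12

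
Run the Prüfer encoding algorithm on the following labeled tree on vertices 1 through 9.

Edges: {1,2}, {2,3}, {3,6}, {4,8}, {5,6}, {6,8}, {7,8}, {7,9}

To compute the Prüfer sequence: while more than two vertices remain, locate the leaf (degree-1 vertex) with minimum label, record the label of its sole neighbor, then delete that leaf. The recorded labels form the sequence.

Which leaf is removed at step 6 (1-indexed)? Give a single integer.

Answer: 6

Derivation:
Step 1: current leaves = {1,4,5,9}. Remove leaf 1 (neighbor: 2).
Step 2: current leaves = {2,4,5,9}. Remove leaf 2 (neighbor: 3).
Step 3: current leaves = {3,4,5,9}. Remove leaf 3 (neighbor: 6).
Step 4: current leaves = {4,5,9}. Remove leaf 4 (neighbor: 8).
Step 5: current leaves = {5,9}. Remove leaf 5 (neighbor: 6).
Step 6: current leaves = {6,9}. Remove leaf 6 (neighbor: 8).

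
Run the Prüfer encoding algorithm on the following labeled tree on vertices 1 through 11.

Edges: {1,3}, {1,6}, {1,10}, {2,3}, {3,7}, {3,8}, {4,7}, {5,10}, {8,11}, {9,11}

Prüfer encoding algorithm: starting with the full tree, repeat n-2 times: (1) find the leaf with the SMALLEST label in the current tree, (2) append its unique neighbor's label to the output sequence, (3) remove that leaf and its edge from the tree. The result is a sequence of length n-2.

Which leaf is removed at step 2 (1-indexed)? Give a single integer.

Answer: 4

Derivation:
Step 1: current leaves = {2,4,5,6,9}. Remove leaf 2 (neighbor: 3).
Step 2: current leaves = {4,5,6,9}. Remove leaf 4 (neighbor: 7).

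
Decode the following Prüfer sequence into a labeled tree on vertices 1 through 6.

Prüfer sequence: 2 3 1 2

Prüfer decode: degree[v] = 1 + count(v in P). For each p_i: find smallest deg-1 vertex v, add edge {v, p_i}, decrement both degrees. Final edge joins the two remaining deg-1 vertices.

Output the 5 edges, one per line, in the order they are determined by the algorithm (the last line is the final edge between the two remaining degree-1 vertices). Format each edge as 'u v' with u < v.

Initial degrees: {1:2, 2:3, 3:2, 4:1, 5:1, 6:1}
Step 1: smallest deg-1 vertex = 4, p_1 = 2. Add edge {2,4}. Now deg[4]=0, deg[2]=2.
Step 2: smallest deg-1 vertex = 5, p_2 = 3. Add edge {3,5}. Now deg[5]=0, deg[3]=1.
Step 3: smallest deg-1 vertex = 3, p_3 = 1. Add edge {1,3}. Now deg[3]=0, deg[1]=1.
Step 4: smallest deg-1 vertex = 1, p_4 = 2. Add edge {1,2}. Now deg[1]=0, deg[2]=1.
Final: two remaining deg-1 vertices are 2, 6. Add edge {2,6}.

Answer: 2 4
3 5
1 3
1 2
2 6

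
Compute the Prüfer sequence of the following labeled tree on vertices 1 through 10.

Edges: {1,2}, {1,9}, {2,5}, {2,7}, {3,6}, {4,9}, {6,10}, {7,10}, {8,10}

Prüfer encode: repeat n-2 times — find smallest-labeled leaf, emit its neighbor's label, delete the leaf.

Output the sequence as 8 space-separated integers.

Step 1: leaves = {3,4,5,8}. Remove smallest leaf 3, emit neighbor 6.
Step 2: leaves = {4,5,6,8}. Remove smallest leaf 4, emit neighbor 9.
Step 3: leaves = {5,6,8,9}. Remove smallest leaf 5, emit neighbor 2.
Step 4: leaves = {6,8,9}. Remove smallest leaf 6, emit neighbor 10.
Step 5: leaves = {8,9}. Remove smallest leaf 8, emit neighbor 10.
Step 6: leaves = {9,10}. Remove smallest leaf 9, emit neighbor 1.
Step 7: leaves = {1,10}. Remove smallest leaf 1, emit neighbor 2.
Step 8: leaves = {2,10}. Remove smallest leaf 2, emit neighbor 7.
Done: 2 vertices remain (7, 10). Sequence = [6 9 2 10 10 1 2 7]

Answer: 6 9 2 10 10 1 2 7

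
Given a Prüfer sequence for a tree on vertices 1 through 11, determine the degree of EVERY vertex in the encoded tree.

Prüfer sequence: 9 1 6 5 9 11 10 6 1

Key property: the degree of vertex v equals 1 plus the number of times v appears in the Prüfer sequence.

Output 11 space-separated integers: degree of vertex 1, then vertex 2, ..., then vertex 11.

p_1 = 9: count[9] becomes 1
p_2 = 1: count[1] becomes 1
p_3 = 6: count[6] becomes 1
p_4 = 5: count[5] becomes 1
p_5 = 9: count[9] becomes 2
p_6 = 11: count[11] becomes 1
p_7 = 10: count[10] becomes 1
p_8 = 6: count[6] becomes 2
p_9 = 1: count[1] becomes 2
Degrees (1 + count): deg[1]=1+2=3, deg[2]=1+0=1, deg[3]=1+0=1, deg[4]=1+0=1, deg[5]=1+1=2, deg[6]=1+2=3, deg[7]=1+0=1, deg[8]=1+0=1, deg[9]=1+2=3, deg[10]=1+1=2, deg[11]=1+1=2

Answer: 3 1 1 1 2 3 1 1 3 2 2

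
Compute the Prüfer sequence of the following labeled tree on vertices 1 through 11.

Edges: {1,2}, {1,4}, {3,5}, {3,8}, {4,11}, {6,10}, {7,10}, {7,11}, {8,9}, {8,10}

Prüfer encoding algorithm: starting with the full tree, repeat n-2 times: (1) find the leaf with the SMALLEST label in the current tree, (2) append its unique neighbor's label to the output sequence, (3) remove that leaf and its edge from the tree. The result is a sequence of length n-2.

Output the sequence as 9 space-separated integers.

Answer: 1 4 11 3 8 10 8 10 7

Derivation:
Step 1: leaves = {2,5,6,9}. Remove smallest leaf 2, emit neighbor 1.
Step 2: leaves = {1,5,6,9}. Remove smallest leaf 1, emit neighbor 4.
Step 3: leaves = {4,5,6,9}. Remove smallest leaf 4, emit neighbor 11.
Step 4: leaves = {5,6,9,11}. Remove smallest leaf 5, emit neighbor 3.
Step 5: leaves = {3,6,9,11}. Remove smallest leaf 3, emit neighbor 8.
Step 6: leaves = {6,9,11}. Remove smallest leaf 6, emit neighbor 10.
Step 7: leaves = {9,11}. Remove smallest leaf 9, emit neighbor 8.
Step 8: leaves = {8,11}. Remove smallest leaf 8, emit neighbor 10.
Step 9: leaves = {10,11}. Remove smallest leaf 10, emit neighbor 7.
Done: 2 vertices remain (7, 11). Sequence = [1 4 11 3 8 10 8 10 7]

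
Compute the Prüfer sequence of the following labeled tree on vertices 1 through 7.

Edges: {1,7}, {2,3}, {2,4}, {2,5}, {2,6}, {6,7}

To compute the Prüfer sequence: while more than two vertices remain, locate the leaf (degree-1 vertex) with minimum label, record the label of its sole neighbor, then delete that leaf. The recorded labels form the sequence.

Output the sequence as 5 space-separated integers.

Step 1: leaves = {1,3,4,5}. Remove smallest leaf 1, emit neighbor 7.
Step 2: leaves = {3,4,5,7}. Remove smallest leaf 3, emit neighbor 2.
Step 3: leaves = {4,5,7}. Remove smallest leaf 4, emit neighbor 2.
Step 4: leaves = {5,7}. Remove smallest leaf 5, emit neighbor 2.
Step 5: leaves = {2,7}. Remove smallest leaf 2, emit neighbor 6.
Done: 2 vertices remain (6, 7). Sequence = [7 2 2 2 6]

Answer: 7 2 2 2 6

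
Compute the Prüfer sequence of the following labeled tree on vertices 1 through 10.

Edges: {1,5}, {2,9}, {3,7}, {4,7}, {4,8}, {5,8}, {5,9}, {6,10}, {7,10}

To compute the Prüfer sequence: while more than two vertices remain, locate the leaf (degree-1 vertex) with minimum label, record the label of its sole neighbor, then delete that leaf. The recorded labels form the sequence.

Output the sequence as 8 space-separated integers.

Answer: 5 9 7 10 5 8 4 7

Derivation:
Step 1: leaves = {1,2,3,6}. Remove smallest leaf 1, emit neighbor 5.
Step 2: leaves = {2,3,6}. Remove smallest leaf 2, emit neighbor 9.
Step 3: leaves = {3,6,9}. Remove smallest leaf 3, emit neighbor 7.
Step 4: leaves = {6,9}. Remove smallest leaf 6, emit neighbor 10.
Step 5: leaves = {9,10}. Remove smallest leaf 9, emit neighbor 5.
Step 6: leaves = {5,10}. Remove smallest leaf 5, emit neighbor 8.
Step 7: leaves = {8,10}. Remove smallest leaf 8, emit neighbor 4.
Step 8: leaves = {4,10}. Remove smallest leaf 4, emit neighbor 7.
Done: 2 vertices remain (7, 10). Sequence = [5 9 7 10 5 8 4 7]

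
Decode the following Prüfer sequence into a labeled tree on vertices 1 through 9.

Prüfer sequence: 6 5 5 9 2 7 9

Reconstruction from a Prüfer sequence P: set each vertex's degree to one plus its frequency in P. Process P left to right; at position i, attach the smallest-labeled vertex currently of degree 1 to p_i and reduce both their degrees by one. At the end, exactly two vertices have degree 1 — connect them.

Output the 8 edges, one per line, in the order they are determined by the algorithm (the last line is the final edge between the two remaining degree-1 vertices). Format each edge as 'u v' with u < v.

Answer: 1 6
3 5
4 5
5 9
2 6
2 7
7 9
8 9

Derivation:
Initial degrees: {1:1, 2:2, 3:1, 4:1, 5:3, 6:2, 7:2, 8:1, 9:3}
Step 1: smallest deg-1 vertex = 1, p_1 = 6. Add edge {1,6}. Now deg[1]=0, deg[6]=1.
Step 2: smallest deg-1 vertex = 3, p_2 = 5. Add edge {3,5}. Now deg[3]=0, deg[5]=2.
Step 3: smallest deg-1 vertex = 4, p_3 = 5. Add edge {4,5}. Now deg[4]=0, deg[5]=1.
Step 4: smallest deg-1 vertex = 5, p_4 = 9. Add edge {5,9}. Now deg[5]=0, deg[9]=2.
Step 5: smallest deg-1 vertex = 6, p_5 = 2. Add edge {2,6}. Now deg[6]=0, deg[2]=1.
Step 6: smallest deg-1 vertex = 2, p_6 = 7. Add edge {2,7}. Now deg[2]=0, deg[7]=1.
Step 7: smallest deg-1 vertex = 7, p_7 = 9. Add edge {7,9}. Now deg[7]=0, deg[9]=1.
Final: two remaining deg-1 vertices are 8, 9. Add edge {8,9}.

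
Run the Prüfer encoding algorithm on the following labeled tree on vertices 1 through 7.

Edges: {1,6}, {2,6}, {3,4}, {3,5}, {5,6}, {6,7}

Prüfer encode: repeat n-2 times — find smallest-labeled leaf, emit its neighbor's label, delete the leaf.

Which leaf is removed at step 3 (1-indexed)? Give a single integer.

Step 1: current leaves = {1,2,4,7}. Remove leaf 1 (neighbor: 6).
Step 2: current leaves = {2,4,7}. Remove leaf 2 (neighbor: 6).
Step 3: current leaves = {4,7}. Remove leaf 4 (neighbor: 3).

Answer: 4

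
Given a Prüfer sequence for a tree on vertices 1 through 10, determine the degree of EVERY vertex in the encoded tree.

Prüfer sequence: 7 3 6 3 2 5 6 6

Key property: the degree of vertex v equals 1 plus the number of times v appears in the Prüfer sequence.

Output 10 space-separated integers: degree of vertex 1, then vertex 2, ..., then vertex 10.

p_1 = 7: count[7] becomes 1
p_2 = 3: count[3] becomes 1
p_3 = 6: count[6] becomes 1
p_4 = 3: count[3] becomes 2
p_5 = 2: count[2] becomes 1
p_6 = 5: count[5] becomes 1
p_7 = 6: count[6] becomes 2
p_8 = 6: count[6] becomes 3
Degrees (1 + count): deg[1]=1+0=1, deg[2]=1+1=2, deg[3]=1+2=3, deg[4]=1+0=1, deg[5]=1+1=2, deg[6]=1+3=4, deg[7]=1+1=2, deg[8]=1+0=1, deg[9]=1+0=1, deg[10]=1+0=1

Answer: 1 2 3 1 2 4 2 1 1 1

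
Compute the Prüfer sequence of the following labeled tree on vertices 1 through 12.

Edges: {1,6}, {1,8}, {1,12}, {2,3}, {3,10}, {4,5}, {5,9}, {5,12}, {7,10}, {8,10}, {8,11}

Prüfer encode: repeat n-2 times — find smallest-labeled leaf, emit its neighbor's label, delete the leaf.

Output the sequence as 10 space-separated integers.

Answer: 3 10 5 1 10 5 12 8 8 1

Derivation:
Step 1: leaves = {2,4,6,7,9,11}. Remove smallest leaf 2, emit neighbor 3.
Step 2: leaves = {3,4,6,7,9,11}. Remove smallest leaf 3, emit neighbor 10.
Step 3: leaves = {4,6,7,9,11}. Remove smallest leaf 4, emit neighbor 5.
Step 4: leaves = {6,7,9,11}. Remove smallest leaf 6, emit neighbor 1.
Step 5: leaves = {7,9,11}. Remove smallest leaf 7, emit neighbor 10.
Step 6: leaves = {9,10,11}. Remove smallest leaf 9, emit neighbor 5.
Step 7: leaves = {5,10,11}. Remove smallest leaf 5, emit neighbor 12.
Step 8: leaves = {10,11,12}. Remove smallest leaf 10, emit neighbor 8.
Step 9: leaves = {11,12}. Remove smallest leaf 11, emit neighbor 8.
Step 10: leaves = {8,12}. Remove smallest leaf 8, emit neighbor 1.
Done: 2 vertices remain (1, 12). Sequence = [3 10 5 1 10 5 12 8 8 1]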